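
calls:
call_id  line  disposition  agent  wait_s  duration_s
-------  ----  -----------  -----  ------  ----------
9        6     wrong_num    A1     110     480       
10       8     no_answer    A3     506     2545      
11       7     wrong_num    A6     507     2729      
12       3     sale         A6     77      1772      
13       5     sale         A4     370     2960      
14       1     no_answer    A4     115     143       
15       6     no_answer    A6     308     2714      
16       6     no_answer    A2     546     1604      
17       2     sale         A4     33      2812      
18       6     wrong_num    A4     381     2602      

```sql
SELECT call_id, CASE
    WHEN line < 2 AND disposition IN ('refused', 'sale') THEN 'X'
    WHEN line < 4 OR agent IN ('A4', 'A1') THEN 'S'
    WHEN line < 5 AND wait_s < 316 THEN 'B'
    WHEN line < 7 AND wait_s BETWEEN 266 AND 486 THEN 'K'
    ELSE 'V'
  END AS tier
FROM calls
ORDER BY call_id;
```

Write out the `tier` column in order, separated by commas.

S, V, V, S, S, S, K, V, S, S

call_id=9: line < 4 OR agent IN ('A4', 'A1') → S
call_id=10: ELSE → V
call_id=11: ELSE → V
call_id=12: line < 4 OR agent IN ('A4', 'A1') → S
call_id=13: line < 4 OR agent IN ('A4', 'A1') → S
call_id=14: line < 4 OR agent IN ('A4', 'A1') → S
call_id=15: line < 7 AND wait_s BETWEEN 266 AND 486 → K
call_id=16: ELSE → V
call_id=17: line < 4 OR agent IN ('A4', 'A1') → S
call_id=18: line < 4 OR agent IN ('A4', 'A1') → S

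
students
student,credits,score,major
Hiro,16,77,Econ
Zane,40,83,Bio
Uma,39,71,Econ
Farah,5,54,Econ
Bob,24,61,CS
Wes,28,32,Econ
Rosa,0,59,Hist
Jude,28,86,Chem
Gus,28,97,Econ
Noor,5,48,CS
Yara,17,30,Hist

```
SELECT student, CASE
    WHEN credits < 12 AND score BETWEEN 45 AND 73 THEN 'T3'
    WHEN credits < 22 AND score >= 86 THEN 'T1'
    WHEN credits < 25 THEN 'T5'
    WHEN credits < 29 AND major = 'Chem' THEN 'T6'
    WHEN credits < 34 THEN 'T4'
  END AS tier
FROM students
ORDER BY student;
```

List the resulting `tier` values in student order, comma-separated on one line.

student=Bob: credits < 25 → T5
student=Farah: credits < 12 AND score BETWEEN 45 AND 73 → T3
student=Gus: credits < 34 → T4
student=Hiro: credits < 25 → T5
student=Jude: credits < 29 AND major = 'Chem' → T6
student=Noor: credits < 12 AND score BETWEEN 45 AND 73 → T3
student=Rosa: credits < 12 AND score BETWEEN 45 AND 73 → T3
student=Uma: (no match → NULL) → NULL
student=Wes: credits < 34 → T4
student=Yara: credits < 25 → T5
student=Zane: (no match → NULL) → NULL

T5, T3, T4, T5, T6, T3, T3, NULL, T4, T5, NULL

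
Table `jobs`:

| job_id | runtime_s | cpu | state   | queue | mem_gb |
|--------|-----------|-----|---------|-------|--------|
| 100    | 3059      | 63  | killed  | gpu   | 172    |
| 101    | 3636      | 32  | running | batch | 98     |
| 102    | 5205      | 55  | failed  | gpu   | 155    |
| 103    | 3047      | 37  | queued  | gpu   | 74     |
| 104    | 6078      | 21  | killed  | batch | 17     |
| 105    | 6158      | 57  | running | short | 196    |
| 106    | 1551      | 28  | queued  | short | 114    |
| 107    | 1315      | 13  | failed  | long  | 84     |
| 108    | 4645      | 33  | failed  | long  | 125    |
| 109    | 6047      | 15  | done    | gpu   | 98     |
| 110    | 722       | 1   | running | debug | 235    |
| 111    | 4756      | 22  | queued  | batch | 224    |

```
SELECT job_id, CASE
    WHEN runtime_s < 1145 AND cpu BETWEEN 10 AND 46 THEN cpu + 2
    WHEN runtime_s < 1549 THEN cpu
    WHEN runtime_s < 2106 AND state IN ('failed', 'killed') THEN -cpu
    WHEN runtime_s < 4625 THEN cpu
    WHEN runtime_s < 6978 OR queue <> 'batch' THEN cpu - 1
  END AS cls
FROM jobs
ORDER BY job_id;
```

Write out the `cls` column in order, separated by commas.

63, 32, 54, 37, 20, 56, 28, 13, 32, 14, 1, 21

job_id=100: runtime_s < 4625 → 63
job_id=101: runtime_s < 4625 → 32
job_id=102: runtime_s < 6978 OR queue <> 'batch' → 54
job_id=103: runtime_s < 4625 → 37
job_id=104: runtime_s < 6978 OR queue <> 'batch' → 20
job_id=105: runtime_s < 6978 OR queue <> 'batch' → 56
job_id=106: runtime_s < 4625 → 28
job_id=107: runtime_s < 1549 → 13
job_id=108: runtime_s < 6978 OR queue <> 'batch' → 32
job_id=109: runtime_s < 6978 OR queue <> 'batch' → 14
job_id=110: runtime_s < 1549 → 1
job_id=111: runtime_s < 6978 OR queue <> 'batch' → 21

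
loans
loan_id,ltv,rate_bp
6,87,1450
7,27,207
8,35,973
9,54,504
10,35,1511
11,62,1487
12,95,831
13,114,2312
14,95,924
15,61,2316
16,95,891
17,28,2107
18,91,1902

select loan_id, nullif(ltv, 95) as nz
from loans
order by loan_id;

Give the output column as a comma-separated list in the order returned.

loan_id=6: ltv=87 vs 95: differ → 87
loan_id=7: ltv=27 vs 95: differ → 27
loan_id=8: ltv=35 vs 95: differ → 35
loan_id=9: ltv=54 vs 95: differ → 54
loan_id=10: ltv=35 vs 95: differ → 35
loan_id=11: ltv=62 vs 95: differ → 62
loan_id=12: ltv=95 vs 95: equal → NULL
loan_id=13: ltv=114 vs 95: differ → 114
loan_id=14: ltv=95 vs 95: equal → NULL
loan_id=15: ltv=61 vs 95: differ → 61
loan_id=16: ltv=95 vs 95: equal → NULL
loan_id=17: ltv=28 vs 95: differ → 28
loan_id=18: ltv=91 vs 95: differ → 91

87, 27, 35, 54, 35, 62, NULL, 114, NULL, 61, NULL, 28, 91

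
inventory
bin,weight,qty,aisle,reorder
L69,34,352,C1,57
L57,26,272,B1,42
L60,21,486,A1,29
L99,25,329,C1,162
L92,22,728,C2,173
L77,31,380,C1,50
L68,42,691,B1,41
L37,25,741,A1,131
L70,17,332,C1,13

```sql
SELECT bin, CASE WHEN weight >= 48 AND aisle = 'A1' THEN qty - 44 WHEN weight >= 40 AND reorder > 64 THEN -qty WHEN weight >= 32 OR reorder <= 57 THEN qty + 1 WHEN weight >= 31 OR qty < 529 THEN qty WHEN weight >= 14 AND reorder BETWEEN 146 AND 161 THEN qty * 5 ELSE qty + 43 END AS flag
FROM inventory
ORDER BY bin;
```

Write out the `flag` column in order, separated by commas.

bin=L37: ELSE → 784
bin=L57: weight >= 32 OR reorder <= 57 → 273
bin=L60: weight >= 32 OR reorder <= 57 → 487
bin=L68: weight >= 32 OR reorder <= 57 → 692
bin=L69: weight >= 32 OR reorder <= 57 → 353
bin=L70: weight >= 32 OR reorder <= 57 → 333
bin=L77: weight >= 32 OR reorder <= 57 → 381
bin=L92: ELSE → 771
bin=L99: weight >= 31 OR qty < 529 → 329

784, 273, 487, 692, 353, 333, 381, 771, 329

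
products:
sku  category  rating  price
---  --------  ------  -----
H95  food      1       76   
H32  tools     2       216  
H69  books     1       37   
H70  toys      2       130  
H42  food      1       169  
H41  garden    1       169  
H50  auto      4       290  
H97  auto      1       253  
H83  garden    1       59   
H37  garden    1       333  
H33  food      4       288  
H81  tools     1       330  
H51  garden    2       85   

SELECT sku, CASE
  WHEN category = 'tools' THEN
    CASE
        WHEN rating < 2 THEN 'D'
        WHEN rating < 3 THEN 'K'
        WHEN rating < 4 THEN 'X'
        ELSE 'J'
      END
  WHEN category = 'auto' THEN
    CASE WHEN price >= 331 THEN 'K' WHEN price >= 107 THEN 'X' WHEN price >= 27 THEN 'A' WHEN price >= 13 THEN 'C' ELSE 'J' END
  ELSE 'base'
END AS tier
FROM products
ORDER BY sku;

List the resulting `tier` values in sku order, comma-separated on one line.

K, base, base, base, base, X, base, base, base, D, base, base, X

sku=H32: category='tools' → inner[rating < 3] → K
sku=H33: category='food' → outer ELSE → base
sku=H37: category='garden' → outer ELSE → base
sku=H41: category='garden' → outer ELSE → base
sku=H42: category='food' → outer ELSE → base
sku=H50: category='auto' → inner[price >= 107] → X
sku=H51: category='garden' → outer ELSE → base
sku=H69: category='books' → outer ELSE → base
sku=H70: category='toys' → outer ELSE → base
sku=H81: category='tools' → inner[rating < 2] → D
sku=H83: category='garden' → outer ELSE → base
sku=H95: category='food' → outer ELSE → base
sku=H97: category='auto' → inner[price >= 107] → X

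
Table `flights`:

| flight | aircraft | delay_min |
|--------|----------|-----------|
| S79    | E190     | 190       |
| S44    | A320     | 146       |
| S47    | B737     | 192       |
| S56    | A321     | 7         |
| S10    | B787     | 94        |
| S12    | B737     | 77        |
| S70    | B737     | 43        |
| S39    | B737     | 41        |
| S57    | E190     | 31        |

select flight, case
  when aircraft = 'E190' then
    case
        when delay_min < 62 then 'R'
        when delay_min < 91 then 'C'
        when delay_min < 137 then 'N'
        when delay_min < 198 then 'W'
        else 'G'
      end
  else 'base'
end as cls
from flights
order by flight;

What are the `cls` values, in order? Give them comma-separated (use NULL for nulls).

flight=S10: aircraft='B787' → outer ELSE → base
flight=S12: aircraft='B737' → outer ELSE → base
flight=S39: aircraft='B737' → outer ELSE → base
flight=S44: aircraft='A320' → outer ELSE → base
flight=S47: aircraft='B737' → outer ELSE → base
flight=S56: aircraft='A321' → outer ELSE → base
flight=S57: aircraft='E190' → inner[delay_min < 62] → R
flight=S70: aircraft='B737' → outer ELSE → base
flight=S79: aircraft='E190' → inner[delay_min < 198] → W

base, base, base, base, base, base, R, base, W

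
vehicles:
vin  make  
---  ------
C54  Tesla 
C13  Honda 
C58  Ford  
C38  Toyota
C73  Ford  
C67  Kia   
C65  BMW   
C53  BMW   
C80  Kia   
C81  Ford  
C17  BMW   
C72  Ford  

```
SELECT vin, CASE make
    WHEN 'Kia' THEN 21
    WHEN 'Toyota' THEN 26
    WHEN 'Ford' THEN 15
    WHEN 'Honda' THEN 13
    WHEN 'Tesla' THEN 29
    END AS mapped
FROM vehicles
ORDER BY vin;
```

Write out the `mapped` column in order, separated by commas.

13, NULL, 26, NULL, 29, 15, NULL, 21, 15, 15, 21, 15

vin=C13: make='Honda' → 13
vin=C17: (no match → NULL) → NULL
vin=C38: make='Toyota' → 26
vin=C53: (no match → NULL) → NULL
vin=C54: make='Tesla' → 29
vin=C58: make='Ford' → 15
vin=C65: (no match → NULL) → NULL
vin=C67: make='Kia' → 21
vin=C72: make='Ford' → 15
vin=C73: make='Ford' → 15
vin=C80: make='Kia' → 21
vin=C81: make='Ford' → 15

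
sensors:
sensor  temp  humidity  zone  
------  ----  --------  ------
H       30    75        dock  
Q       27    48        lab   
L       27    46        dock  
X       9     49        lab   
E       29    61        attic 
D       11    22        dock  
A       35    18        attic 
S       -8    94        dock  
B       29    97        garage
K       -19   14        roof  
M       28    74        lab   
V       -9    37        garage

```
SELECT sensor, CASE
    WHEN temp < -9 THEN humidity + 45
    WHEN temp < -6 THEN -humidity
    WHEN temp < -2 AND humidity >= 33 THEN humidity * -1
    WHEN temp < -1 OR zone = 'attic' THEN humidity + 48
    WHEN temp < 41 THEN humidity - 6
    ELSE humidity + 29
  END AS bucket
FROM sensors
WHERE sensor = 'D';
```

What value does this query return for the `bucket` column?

sensor = D: temp=11, humidity=22, zone=dock.
temp < -9 → false
temp < -6 → false
temp < -2 AND humidity >= 33 → false
temp < -1 OR zone = 'attic' → false
temp < 41 → true → 16

16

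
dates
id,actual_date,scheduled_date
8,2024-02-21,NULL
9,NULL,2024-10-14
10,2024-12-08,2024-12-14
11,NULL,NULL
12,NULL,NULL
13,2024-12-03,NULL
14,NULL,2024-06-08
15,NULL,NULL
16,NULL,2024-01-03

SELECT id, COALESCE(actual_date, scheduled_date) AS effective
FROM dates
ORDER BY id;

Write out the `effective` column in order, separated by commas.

id=8: actual_date=2024-02-21 → 2024-02-21
id=9: actual_date=NULL, scheduled_date=2024-10-14 → 2024-10-14
id=10: actual_date=2024-12-08 → 2024-12-08
id=11: actual_date=NULL, scheduled_date=NULL (all NULL) → NULL
id=12: actual_date=NULL, scheduled_date=NULL (all NULL) → NULL
id=13: actual_date=2024-12-03 → 2024-12-03
id=14: actual_date=NULL, scheduled_date=2024-06-08 → 2024-06-08
id=15: actual_date=NULL, scheduled_date=NULL (all NULL) → NULL
id=16: actual_date=NULL, scheduled_date=2024-01-03 → 2024-01-03

2024-02-21, 2024-10-14, 2024-12-08, NULL, NULL, 2024-12-03, 2024-06-08, NULL, 2024-01-03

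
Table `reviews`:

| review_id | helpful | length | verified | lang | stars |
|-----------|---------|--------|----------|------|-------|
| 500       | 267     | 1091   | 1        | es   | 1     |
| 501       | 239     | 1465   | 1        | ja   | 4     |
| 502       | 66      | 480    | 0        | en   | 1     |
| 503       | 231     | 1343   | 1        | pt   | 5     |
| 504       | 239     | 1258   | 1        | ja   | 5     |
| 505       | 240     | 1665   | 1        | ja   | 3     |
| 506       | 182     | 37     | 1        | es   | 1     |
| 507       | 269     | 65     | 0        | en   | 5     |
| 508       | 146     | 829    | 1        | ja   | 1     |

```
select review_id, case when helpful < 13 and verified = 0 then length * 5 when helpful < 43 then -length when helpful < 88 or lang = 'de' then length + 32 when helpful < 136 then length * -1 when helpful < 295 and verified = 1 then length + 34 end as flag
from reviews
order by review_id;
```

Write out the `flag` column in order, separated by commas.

1125, 1499, 512, 1377, 1292, 1699, 71, NULL, 863

review_id=500: helpful < 295 and verified = 1 → 1125
review_id=501: helpful < 295 and verified = 1 → 1499
review_id=502: helpful < 88 or lang = 'de' → 512
review_id=503: helpful < 295 and verified = 1 → 1377
review_id=504: helpful < 295 and verified = 1 → 1292
review_id=505: helpful < 295 and verified = 1 → 1699
review_id=506: helpful < 295 and verified = 1 → 71
review_id=507: (no match → NULL) → NULL
review_id=508: helpful < 295 and verified = 1 → 863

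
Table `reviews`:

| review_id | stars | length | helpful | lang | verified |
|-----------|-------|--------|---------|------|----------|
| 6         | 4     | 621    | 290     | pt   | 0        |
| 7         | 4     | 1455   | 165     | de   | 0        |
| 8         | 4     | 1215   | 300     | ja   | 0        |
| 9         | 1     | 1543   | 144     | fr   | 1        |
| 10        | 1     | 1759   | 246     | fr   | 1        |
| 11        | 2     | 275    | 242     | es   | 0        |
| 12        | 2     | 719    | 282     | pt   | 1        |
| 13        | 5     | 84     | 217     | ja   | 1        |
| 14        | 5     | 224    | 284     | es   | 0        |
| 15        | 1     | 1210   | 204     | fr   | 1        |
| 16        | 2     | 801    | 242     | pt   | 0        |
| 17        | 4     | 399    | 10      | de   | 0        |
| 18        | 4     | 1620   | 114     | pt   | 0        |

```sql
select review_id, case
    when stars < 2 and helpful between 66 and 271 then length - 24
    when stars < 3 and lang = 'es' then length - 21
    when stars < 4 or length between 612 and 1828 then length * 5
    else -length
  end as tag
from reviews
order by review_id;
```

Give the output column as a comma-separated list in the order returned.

3105, 7275, 6075, 1519, 1735, 254, 3595, -84, -224, 1186, 4005, -399, 8100

review_id=6: stars < 4 or length between 612 and 1828 → 3105
review_id=7: stars < 4 or length between 612 and 1828 → 7275
review_id=8: stars < 4 or length between 612 and 1828 → 6075
review_id=9: stars < 2 and helpful between 66 and 271 → 1519
review_id=10: stars < 2 and helpful between 66 and 271 → 1735
review_id=11: stars < 3 and lang = 'es' → 254
review_id=12: stars < 4 or length between 612 and 1828 → 3595
review_id=13: ELSE → -84
review_id=14: ELSE → -224
review_id=15: stars < 2 and helpful between 66 and 271 → 1186
review_id=16: stars < 4 or length between 612 and 1828 → 4005
review_id=17: ELSE → -399
review_id=18: stars < 4 or length between 612 and 1828 → 8100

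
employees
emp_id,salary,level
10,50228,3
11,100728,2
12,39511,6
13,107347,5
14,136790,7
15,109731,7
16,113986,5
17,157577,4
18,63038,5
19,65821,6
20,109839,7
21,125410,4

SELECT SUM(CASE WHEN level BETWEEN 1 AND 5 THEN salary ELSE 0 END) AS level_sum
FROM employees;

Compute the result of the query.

718314

emp_id=10: ✓ → 50228
emp_id=11: ✓ → 100728
emp_id=12: ✗
emp_id=13: ✓ → 107347
emp_id=14: ✗
emp_id=15: ✗
emp_id=16: ✓ → 113986
emp_id=17: ✓ → 157577
emp_id=18: ✓ → 63038
emp_id=19: ✗
emp_id=20: ✗
emp_id=21: ✓ → 125410
level_sum = 50228 + 100728 + 107347 + 113986 + 157577 + 63038 + 125410 = 718314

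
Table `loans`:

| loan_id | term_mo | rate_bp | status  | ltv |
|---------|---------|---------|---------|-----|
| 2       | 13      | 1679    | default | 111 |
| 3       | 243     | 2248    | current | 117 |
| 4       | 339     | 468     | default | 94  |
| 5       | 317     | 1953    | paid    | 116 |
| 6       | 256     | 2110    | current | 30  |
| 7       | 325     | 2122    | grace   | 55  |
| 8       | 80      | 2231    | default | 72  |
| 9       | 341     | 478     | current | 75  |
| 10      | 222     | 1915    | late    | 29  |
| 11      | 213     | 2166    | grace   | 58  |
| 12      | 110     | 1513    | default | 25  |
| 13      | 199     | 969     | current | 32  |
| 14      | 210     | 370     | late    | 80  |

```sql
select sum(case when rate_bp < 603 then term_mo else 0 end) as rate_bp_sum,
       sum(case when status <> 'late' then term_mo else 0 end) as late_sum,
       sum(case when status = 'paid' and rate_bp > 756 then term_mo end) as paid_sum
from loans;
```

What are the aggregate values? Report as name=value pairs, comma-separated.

rate_bp_sum=890, late_sum=2436, paid_sum=317

[rate_bp_sum: rate_bp < 603]
loan_id=2: ✗
loan_id=3: ✗
loan_id=4: ✓ → 339
loan_id=5: ✗
loan_id=6: ✗
loan_id=7: ✗
loan_id=8: ✗
loan_id=9: ✓ → 341
loan_id=10: ✗
loan_id=11: ✗
loan_id=12: ✗
loan_id=13: ✗
loan_id=14: ✓ → 210
rate_bp_sum = 339 + 341 + 210 = 890
—
[late_sum: status <> 'late']
loan_id=2: ✓ → 13
loan_id=3: ✓ → 243
loan_id=4: ✓ → 339
loan_id=5: ✓ → 317
loan_id=6: ✓ → 256
loan_id=7: ✓ → 325
loan_id=8: ✓ → 80
loan_id=9: ✓ → 341
loan_id=10: ✗
loan_id=11: ✓ → 213
loan_id=12: ✓ → 110
loan_id=13: ✓ → 199
loan_id=14: ✗
late_sum = 13 + 243 + 339 + 317 + 256 + 325 + 80 + 341 + 213 + 110 + 199 = 2436
—
[paid_sum: status = 'paid' and rate_bp > 756]
loan_id=2: ✗
loan_id=3: ✗
loan_id=4: ✗
loan_id=5: ✓ → 317
loan_id=6: ✗
loan_id=7: ✗
loan_id=8: ✗
loan_id=9: ✗
loan_id=10: ✗
loan_id=11: ✗
loan_id=12: ✗
loan_id=13: ✗
loan_id=14: ✗
paid_sum = 317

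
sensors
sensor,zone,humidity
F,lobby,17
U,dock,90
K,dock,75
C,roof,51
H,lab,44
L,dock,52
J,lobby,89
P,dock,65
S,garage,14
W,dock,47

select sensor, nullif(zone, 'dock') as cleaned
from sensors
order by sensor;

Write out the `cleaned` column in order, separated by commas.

sensor=C: zone=roof vs dock: differ → roof
sensor=F: zone=lobby vs dock: differ → lobby
sensor=H: zone=lab vs dock: differ → lab
sensor=J: zone=lobby vs dock: differ → lobby
sensor=K: zone=dock vs dock: equal → NULL
sensor=L: zone=dock vs dock: equal → NULL
sensor=P: zone=dock vs dock: equal → NULL
sensor=S: zone=garage vs dock: differ → garage
sensor=U: zone=dock vs dock: equal → NULL
sensor=W: zone=dock vs dock: equal → NULL

roof, lobby, lab, lobby, NULL, NULL, NULL, garage, NULL, NULL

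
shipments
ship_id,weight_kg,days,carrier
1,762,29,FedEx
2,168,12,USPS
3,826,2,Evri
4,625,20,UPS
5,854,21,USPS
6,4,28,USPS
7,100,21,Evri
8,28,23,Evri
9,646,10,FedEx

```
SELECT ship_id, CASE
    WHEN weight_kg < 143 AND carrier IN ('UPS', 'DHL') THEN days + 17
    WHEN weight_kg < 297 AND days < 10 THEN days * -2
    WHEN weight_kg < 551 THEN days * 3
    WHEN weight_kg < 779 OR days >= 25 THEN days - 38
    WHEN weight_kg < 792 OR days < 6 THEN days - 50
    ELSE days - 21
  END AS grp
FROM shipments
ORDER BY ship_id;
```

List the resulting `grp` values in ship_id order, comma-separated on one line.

ship_id=1: weight_kg < 779 OR days >= 25 → -9
ship_id=2: weight_kg < 551 → 36
ship_id=3: weight_kg < 792 OR days < 6 → -48
ship_id=4: weight_kg < 779 OR days >= 25 → -18
ship_id=5: ELSE → 0
ship_id=6: weight_kg < 551 → 84
ship_id=7: weight_kg < 551 → 63
ship_id=8: weight_kg < 551 → 69
ship_id=9: weight_kg < 779 OR days >= 25 → -28

-9, 36, -48, -18, 0, 84, 63, 69, -28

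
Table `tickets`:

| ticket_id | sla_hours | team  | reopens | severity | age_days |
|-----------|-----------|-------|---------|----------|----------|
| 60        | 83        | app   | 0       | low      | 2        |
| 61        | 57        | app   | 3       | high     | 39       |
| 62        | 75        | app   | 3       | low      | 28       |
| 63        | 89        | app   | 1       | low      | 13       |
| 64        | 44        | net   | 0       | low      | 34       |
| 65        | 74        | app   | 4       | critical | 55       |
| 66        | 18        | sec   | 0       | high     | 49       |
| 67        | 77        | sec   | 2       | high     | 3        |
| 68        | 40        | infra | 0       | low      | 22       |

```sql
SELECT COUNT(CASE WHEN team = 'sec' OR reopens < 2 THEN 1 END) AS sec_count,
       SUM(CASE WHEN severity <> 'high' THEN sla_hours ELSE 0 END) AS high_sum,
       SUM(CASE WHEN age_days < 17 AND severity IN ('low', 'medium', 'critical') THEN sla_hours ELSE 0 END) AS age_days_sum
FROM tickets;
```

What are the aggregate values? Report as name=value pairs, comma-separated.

[sec_count: team = 'sec' OR reopens < 2]
ticket_id=60: ✓ → 1
ticket_id=61: ✗
ticket_id=62: ✗
ticket_id=63: ✓ → 1
ticket_id=64: ✓ → 1
ticket_id=65: ✗
ticket_id=66: ✓ → 1
ticket_id=67: ✓ → 1
ticket_id=68: ✓ → 1
sec_count = COUNT(1, 1, 1, 1, 1, 1) = 6
—
[high_sum: severity <> 'high']
ticket_id=60: ✓ → 83
ticket_id=61: ✗
ticket_id=62: ✓ → 75
ticket_id=63: ✓ → 89
ticket_id=64: ✓ → 44
ticket_id=65: ✓ → 74
ticket_id=66: ✗
ticket_id=67: ✗
ticket_id=68: ✓ → 40
high_sum = 83 + 75 + 89 + 44 + 74 + 40 = 405
—
[age_days_sum: age_days < 17 AND severity IN ('low', 'medium', 'critical')]
ticket_id=60: ✓ → 83
ticket_id=61: ✗
ticket_id=62: ✗
ticket_id=63: ✓ → 89
ticket_id=64: ✗
ticket_id=65: ✗
ticket_id=66: ✗
ticket_id=67: ✗
ticket_id=68: ✗
age_days_sum = 83 + 89 = 172

sec_count=6, high_sum=405, age_days_sum=172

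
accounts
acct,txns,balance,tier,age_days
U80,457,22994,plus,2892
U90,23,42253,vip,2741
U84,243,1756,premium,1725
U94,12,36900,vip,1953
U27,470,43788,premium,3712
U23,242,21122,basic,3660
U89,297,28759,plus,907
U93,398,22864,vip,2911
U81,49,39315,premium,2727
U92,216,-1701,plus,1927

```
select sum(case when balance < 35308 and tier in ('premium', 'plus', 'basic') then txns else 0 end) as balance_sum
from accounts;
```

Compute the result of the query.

1455

acct=U80: ✓ → 457
acct=U90: ✗
acct=U84: ✓ → 243
acct=U94: ✗
acct=U27: ✗
acct=U23: ✓ → 242
acct=U89: ✓ → 297
acct=U93: ✗
acct=U81: ✗
acct=U92: ✓ → 216
balance_sum = 457 + 243 + 242 + 297 + 216 = 1455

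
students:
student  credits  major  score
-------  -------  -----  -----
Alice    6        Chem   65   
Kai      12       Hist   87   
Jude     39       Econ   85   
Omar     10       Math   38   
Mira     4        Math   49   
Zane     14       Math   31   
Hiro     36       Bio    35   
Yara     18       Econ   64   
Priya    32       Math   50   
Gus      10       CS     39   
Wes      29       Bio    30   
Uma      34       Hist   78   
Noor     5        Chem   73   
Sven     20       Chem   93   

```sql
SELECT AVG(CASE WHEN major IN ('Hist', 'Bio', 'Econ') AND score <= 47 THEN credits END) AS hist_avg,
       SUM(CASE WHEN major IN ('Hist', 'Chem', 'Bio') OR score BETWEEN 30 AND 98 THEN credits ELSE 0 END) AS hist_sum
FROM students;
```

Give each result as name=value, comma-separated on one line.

hist_avg=32.5, hist_sum=269

[hist_avg: major IN ('Hist', 'Bio', 'Econ') AND score <= 47]
student=Alice: ✗
student=Kai: ✗
student=Jude: ✗
student=Omar: ✗
student=Mira: ✗
student=Zane: ✗
student=Hiro: ✓ → 36
student=Yara: ✗
student=Priya: ✗
student=Gus: ✗
student=Wes: ✓ → 29
student=Uma: ✗
student=Noor: ✗
student=Sven: ✗
hist_avg = (36 + 29) / 2 = 32.5
—
[hist_sum: major IN ('Hist', 'Chem', 'Bio') OR score BETWEEN 30 AND 98]
student=Alice: ✓ → 6
student=Kai: ✓ → 12
student=Jude: ✓ → 39
student=Omar: ✓ → 10
student=Mira: ✓ → 4
student=Zane: ✓ → 14
student=Hiro: ✓ → 36
student=Yara: ✓ → 18
student=Priya: ✓ → 32
student=Gus: ✓ → 10
student=Wes: ✓ → 29
student=Uma: ✓ → 34
student=Noor: ✓ → 5
student=Sven: ✓ → 20
hist_sum = 6 + 12 + 39 + 10 + 4 + 14 + 36 + 18 + 32 + 10 + 29 + 34 + 5 + 20 = 269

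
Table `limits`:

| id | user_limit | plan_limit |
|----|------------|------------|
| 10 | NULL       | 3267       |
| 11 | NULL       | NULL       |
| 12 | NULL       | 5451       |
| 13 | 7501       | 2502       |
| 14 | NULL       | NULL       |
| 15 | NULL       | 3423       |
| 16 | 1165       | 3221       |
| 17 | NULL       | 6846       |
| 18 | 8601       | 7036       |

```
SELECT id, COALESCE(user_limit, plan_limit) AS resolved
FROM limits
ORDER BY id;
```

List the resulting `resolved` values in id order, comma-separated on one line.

id=10: user_limit=NULL, plan_limit=3267 → 3267
id=11: user_limit=NULL, plan_limit=NULL (all NULL) → NULL
id=12: user_limit=NULL, plan_limit=5451 → 5451
id=13: user_limit=7501 → 7501
id=14: user_limit=NULL, plan_limit=NULL (all NULL) → NULL
id=15: user_limit=NULL, plan_limit=3423 → 3423
id=16: user_limit=1165 → 1165
id=17: user_limit=NULL, plan_limit=6846 → 6846
id=18: user_limit=8601 → 8601

3267, NULL, 5451, 7501, NULL, 3423, 1165, 6846, 8601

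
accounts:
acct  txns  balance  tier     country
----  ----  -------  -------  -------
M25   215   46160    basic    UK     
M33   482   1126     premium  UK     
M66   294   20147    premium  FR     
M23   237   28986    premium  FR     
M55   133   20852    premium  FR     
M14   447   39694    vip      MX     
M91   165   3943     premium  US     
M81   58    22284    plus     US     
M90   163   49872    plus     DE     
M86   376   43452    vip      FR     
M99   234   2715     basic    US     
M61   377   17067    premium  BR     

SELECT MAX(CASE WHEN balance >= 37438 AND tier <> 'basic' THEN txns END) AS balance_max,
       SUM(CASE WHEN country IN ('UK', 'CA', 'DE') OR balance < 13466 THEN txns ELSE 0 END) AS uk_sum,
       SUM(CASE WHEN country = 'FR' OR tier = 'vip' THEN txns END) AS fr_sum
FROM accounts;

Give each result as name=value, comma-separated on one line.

[balance_max: balance >= 37438 AND tier <> 'basic']
acct=M25: ✗
acct=M33: ✗
acct=M66: ✗
acct=M23: ✗
acct=M55: ✗
acct=M14: ✓ → 447
acct=M91: ✗
acct=M81: ✗
acct=M90: ✓ → 163
acct=M86: ✓ → 376
acct=M99: ✗
acct=M61: ✗
balance_max = MAX(447, 163, 376) = 447
—
[uk_sum: country IN ('UK', 'CA', 'DE') OR balance < 13466]
acct=M25: ✓ → 215
acct=M33: ✓ → 482
acct=M66: ✗
acct=M23: ✗
acct=M55: ✗
acct=M14: ✗
acct=M91: ✓ → 165
acct=M81: ✗
acct=M90: ✓ → 163
acct=M86: ✗
acct=M99: ✓ → 234
acct=M61: ✗
uk_sum = 215 + 482 + 165 + 163 + 234 = 1259
—
[fr_sum: country = 'FR' OR tier = 'vip']
acct=M25: ✗
acct=M33: ✗
acct=M66: ✓ → 294
acct=M23: ✓ → 237
acct=M55: ✓ → 133
acct=M14: ✓ → 447
acct=M91: ✗
acct=M81: ✗
acct=M90: ✗
acct=M86: ✓ → 376
acct=M99: ✗
acct=M61: ✗
fr_sum = 294 + 237 + 133 + 447 + 376 = 1487

balance_max=447, uk_sum=1259, fr_sum=1487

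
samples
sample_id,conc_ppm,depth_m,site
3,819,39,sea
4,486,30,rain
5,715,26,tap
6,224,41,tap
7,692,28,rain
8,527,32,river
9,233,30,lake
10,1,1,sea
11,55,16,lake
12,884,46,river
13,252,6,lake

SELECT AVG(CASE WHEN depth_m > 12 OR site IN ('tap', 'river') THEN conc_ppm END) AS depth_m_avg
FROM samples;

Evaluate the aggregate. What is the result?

515

sample_id=3: ✓ → 819
sample_id=4: ✓ → 486
sample_id=5: ✓ → 715
sample_id=6: ✓ → 224
sample_id=7: ✓ → 692
sample_id=8: ✓ → 527
sample_id=9: ✓ → 233
sample_id=10: ✗
sample_id=11: ✓ → 55
sample_id=12: ✓ → 884
sample_id=13: ✗
depth_m_avg = (819 + 486 + 715 + 224 + 692 + 527 + 233 + 55 + 884) / 9 = 515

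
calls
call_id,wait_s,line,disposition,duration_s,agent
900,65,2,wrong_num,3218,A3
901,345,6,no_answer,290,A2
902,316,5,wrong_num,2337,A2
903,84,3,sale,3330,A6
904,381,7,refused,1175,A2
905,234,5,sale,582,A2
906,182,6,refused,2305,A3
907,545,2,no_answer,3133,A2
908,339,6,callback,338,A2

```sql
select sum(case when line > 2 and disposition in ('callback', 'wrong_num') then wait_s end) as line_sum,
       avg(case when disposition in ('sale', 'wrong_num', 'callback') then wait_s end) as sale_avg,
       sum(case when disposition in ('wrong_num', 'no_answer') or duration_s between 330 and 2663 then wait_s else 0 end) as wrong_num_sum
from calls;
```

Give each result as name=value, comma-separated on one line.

[line_sum: line > 2 and disposition in ('callback', 'wrong_num')]
call_id=900: ✗
call_id=901: ✗
call_id=902: ✓ → 316
call_id=903: ✗
call_id=904: ✗
call_id=905: ✗
call_id=906: ✗
call_id=907: ✗
call_id=908: ✓ → 339
line_sum = 316 + 339 = 655
—
[sale_avg: disposition in ('sale', 'wrong_num', 'callback')]
call_id=900: ✓ → 65
call_id=901: ✗
call_id=902: ✓ → 316
call_id=903: ✓ → 84
call_id=904: ✗
call_id=905: ✓ → 234
call_id=906: ✗
call_id=907: ✗
call_id=908: ✓ → 339
sale_avg = (65 + 316 + 84 + 234 + 339) / 5 = 207.6
—
[wrong_num_sum: disposition in ('wrong_num', 'no_answer') or duration_s between 330 and 2663]
call_id=900: ✓ → 65
call_id=901: ✓ → 345
call_id=902: ✓ → 316
call_id=903: ✗
call_id=904: ✓ → 381
call_id=905: ✓ → 234
call_id=906: ✓ → 182
call_id=907: ✓ → 545
call_id=908: ✓ → 339
wrong_num_sum = 65 + 345 + 316 + 381 + 234 + 182 + 545 + 339 = 2407

line_sum=655, sale_avg=207.6, wrong_num_sum=2407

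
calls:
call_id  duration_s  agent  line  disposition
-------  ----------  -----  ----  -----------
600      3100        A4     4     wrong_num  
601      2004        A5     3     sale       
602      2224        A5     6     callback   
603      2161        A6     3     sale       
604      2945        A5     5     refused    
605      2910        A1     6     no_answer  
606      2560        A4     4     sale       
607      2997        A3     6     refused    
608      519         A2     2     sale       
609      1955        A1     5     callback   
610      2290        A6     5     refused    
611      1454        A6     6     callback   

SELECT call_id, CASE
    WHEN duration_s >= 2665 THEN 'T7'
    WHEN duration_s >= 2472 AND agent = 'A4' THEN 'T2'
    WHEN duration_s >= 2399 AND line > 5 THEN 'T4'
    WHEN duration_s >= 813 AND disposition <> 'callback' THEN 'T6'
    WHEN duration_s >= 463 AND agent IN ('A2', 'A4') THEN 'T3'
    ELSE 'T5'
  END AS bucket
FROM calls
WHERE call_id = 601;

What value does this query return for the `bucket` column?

T6

call_id = 601: duration_s=2004, agent=A5, line=3, disposition=sale.
duration_s >= 2665 → false
duration_s >= 2472 AND agent = 'A4' → false
duration_s >= 2399 AND line > 5 → false
duration_s >= 813 AND disposition <> 'callback' → true → T6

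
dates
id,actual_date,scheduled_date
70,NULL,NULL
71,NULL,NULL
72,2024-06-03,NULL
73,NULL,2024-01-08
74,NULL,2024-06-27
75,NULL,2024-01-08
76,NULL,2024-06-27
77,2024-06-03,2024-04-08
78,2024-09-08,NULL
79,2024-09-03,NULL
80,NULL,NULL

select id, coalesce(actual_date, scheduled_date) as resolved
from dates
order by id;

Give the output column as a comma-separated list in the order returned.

id=70: actual_date=NULL, scheduled_date=NULL (all NULL) → NULL
id=71: actual_date=NULL, scheduled_date=NULL (all NULL) → NULL
id=72: actual_date=2024-06-03 → 2024-06-03
id=73: actual_date=NULL, scheduled_date=2024-01-08 → 2024-01-08
id=74: actual_date=NULL, scheduled_date=2024-06-27 → 2024-06-27
id=75: actual_date=NULL, scheduled_date=2024-01-08 → 2024-01-08
id=76: actual_date=NULL, scheduled_date=2024-06-27 → 2024-06-27
id=77: actual_date=2024-06-03 → 2024-06-03
id=78: actual_date=2024-09-08 → 2024-09-08
id=79: actual_date=2024-09-03 → 2024-09-03
id=80: actual_date=NULL, scheduled_date=NULL (all NULL) → NULL

NULL, NULL, 2024-06-03, 2024-01-08, 2024-06-27, 2024-01-08, 2024-06-27, 2024-06-03, 2024-09-08, 2024-09-03, NULL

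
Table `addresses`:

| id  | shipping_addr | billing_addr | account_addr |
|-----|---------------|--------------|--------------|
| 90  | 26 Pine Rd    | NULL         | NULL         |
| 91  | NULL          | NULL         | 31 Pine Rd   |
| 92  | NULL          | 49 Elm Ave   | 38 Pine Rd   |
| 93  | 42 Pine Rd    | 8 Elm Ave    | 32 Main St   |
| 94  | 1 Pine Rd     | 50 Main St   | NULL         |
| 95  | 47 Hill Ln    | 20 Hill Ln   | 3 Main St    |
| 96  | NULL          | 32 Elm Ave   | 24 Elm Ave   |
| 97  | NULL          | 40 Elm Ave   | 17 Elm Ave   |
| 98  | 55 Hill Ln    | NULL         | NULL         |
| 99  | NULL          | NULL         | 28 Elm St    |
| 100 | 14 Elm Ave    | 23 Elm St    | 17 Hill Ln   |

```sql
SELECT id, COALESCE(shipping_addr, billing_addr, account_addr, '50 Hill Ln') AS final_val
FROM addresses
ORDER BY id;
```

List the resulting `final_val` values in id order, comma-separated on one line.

26 Pine Rd, 31 Pine Rd, 49 Elm Ave, 42 Pine Rd, 1 Pine Rd, 47 Hill Ln, 32 Elm Ave, 40 Elm Ave, 55 Hill Ln, 28 Elm St, 14 Elm Ave

id=90: shipping_addr=26 Pine Rd → 26 Pine Rd
id=91: shipping_addr=NULL, billing_addr=NULL, account_addr=31 Pine Rd → 31 Pine Rd
id=92: shipping_addr=NULL, billing_addr=49 Elm Ave → 49 Elm Ave
id=93: shipping_addr=42 Pine Rd → 42 Pine Rd
id=94: shipping_addr=1 Pine Rd → 1 Pine Rd
id=95: shipping_addr=47 Hill Ln → 47 Hill Ln
id=96: shipping_addr=NULL, billing_addr=32 Elm Ave → 32 Elm Ave
id=97: shipping_addr=NULL, billing_addr=40 Elm Ave → 40 Elm Ave
id=98: shipping_addr=55 Hill Ln → 55 Hill Ln
id=99: shipping_addr=NULL, billing_addr=NULL, account_addr=28 Elm St → 28 Elm St
id=100: shipping_addr=14 Elm Ave → 14 Elm Ave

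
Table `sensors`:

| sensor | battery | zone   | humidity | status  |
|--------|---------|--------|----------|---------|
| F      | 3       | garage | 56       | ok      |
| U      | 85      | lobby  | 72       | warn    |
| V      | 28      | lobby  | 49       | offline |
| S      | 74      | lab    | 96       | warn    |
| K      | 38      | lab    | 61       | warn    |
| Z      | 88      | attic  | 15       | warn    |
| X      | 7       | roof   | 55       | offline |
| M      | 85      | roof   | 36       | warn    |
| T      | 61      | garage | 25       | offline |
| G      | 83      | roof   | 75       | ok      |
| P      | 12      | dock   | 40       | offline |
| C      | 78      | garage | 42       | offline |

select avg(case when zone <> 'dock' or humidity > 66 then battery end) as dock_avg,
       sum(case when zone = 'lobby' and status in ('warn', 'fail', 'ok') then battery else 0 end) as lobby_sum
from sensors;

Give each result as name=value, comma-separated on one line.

dock_avg=57.2727272727, lobby_sum=85

[dock_avg: zone <> 'dock' or humidity > 66]
sensor=F: ✓ → 3
sensor=U: ✓ → 85
sensor=V: ✓ → 28
sensor=S: ✓ → 74
sensor=K: ✓ → 38
sensor=Z: ✓ → 88
sensor=X: ✓ → 7
sensor=M: ✓ → 85
sensor=T: ✓ → 61
sensor=G: ✓ → 83
sensor=P: ✗
sensor=C: ✓ → 78
dock_avg = (3 + 85 + 28 + 74 + 38 + 88 + 7 + 85 + 61 + 83 + 78) / 11 = 57.2727272727
—
[lobby_sum: zone = 'lobby' and status in ('warn', 'fail', 'ok')]
sensor=F: ✗
sensor=U: ✓ → 85
sensor=V: ✗
sensor=S: ✗
sensor=K: ✗
sensor=Z: ✗
sensor=X: ✗
sensor=M: ✗
sensor=T: ✗
sensor=G: ✗
sensor=P: ✗
sensor=C: ✗
lobby_sum = 85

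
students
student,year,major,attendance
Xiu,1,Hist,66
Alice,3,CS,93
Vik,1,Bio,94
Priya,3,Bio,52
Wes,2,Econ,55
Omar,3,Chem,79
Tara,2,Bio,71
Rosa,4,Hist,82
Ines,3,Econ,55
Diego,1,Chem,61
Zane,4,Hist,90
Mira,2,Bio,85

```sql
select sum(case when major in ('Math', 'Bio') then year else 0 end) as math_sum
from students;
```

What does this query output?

8

student=Xiu: ✗
student=Alice: ✗
student=Vik: ✓ → 1
student=Priya: ✓ → 3
student=Wes: ✗
student=Omar: ✗
student=Tara: ✓ → 2
student=Rosa: ✗
student=Ines: ✗
student=Diego: ✗
student=Zane: ✗
student=Mira: ✓ → 2
math_sum = 1 + 3 + 2 + 2 = 8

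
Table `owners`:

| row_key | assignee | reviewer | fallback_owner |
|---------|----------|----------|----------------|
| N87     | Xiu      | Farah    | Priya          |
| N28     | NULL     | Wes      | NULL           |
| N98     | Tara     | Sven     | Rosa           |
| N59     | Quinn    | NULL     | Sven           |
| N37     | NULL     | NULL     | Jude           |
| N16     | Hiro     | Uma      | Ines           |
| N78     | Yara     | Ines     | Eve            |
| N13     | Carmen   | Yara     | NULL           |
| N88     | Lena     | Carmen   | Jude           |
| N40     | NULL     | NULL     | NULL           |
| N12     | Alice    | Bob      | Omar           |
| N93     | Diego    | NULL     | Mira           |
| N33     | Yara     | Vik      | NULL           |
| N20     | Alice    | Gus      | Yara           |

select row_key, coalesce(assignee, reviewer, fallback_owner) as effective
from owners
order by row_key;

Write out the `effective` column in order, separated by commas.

row_key=N12: assignee=Alice → Alice
row_key=N13: assignee=Carmen → Carmen
row_key=N16: assignee=Hiro → Hiro
row_key=N20: assignee=Alice → Alice
row_key=N28: assignee=NULL, reviewer=Wes → Wes
row_key=N33: assignee=Yara → Yara
row_key=N37: assignee=NULL, reviewer=NULL, fallback_owner=Jude → Jude
row_key=N40: assignee=NULL, reviewer=NULL, fallback_owner=NULL (all NULL) → NULL
row_key=N59: assignee=Quinn → Quinn
row_key=N78: assignee=Yara → Yara
row_key=N87: assignee=Xiu → Xiu
row_key=N88: assignee=Lena → Lena
row_key=N93: assignee=Diego → Diego
row_key=N98: assignee=Tara → Tara

Alice, Carmen, Hiro, Alice, Wes, Yara, Jude, NULL, Quinn, Yara, Xiu, Lena, Diego, Tara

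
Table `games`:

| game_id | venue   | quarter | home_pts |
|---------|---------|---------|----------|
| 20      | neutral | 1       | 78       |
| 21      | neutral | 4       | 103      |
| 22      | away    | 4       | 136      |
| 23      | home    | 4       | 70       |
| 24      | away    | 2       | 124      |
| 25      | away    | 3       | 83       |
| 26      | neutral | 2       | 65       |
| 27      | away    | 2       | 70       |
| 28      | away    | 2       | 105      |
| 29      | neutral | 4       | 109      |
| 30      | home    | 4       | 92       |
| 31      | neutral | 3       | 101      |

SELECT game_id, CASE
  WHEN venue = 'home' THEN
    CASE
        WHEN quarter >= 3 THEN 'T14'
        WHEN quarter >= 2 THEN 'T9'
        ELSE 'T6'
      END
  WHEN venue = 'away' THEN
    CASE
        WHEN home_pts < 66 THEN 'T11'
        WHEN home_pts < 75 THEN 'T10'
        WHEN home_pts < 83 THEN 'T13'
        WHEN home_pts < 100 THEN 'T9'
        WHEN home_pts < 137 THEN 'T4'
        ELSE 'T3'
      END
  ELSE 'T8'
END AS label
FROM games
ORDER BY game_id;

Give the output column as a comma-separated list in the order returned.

T8, T8, T4, T14, T4, T9, T8, T10, T4, T8, T14, T8

game_id=20: venue='neutral' → outer ELSE → T8
game_id=21: venue='neutral' → outer ELSE → T8
game_id=22: venue='away' → inner[home_pts < 137] → T4
game_id=23: venue='home' → inner[quarter >= 3] → T14
game_id=24: venue='away' → inner[home_pts < 137] → T4
game_id=25: venue='away' → inner[home_pts < 100] → T9
game_id=26: venue='neutral' → outer ELSE → T8
game_id=27: venue='away' → inner[home_pts < 75] → T10
game_id=28: venue='away' → inner[home_pts < 137] → T4
game_id=29: venue='neutral' → outer ELSE → T8
game_id=30: venue='home' → inner[quarter >= 3] → T14
game_id=31: venue='neutral' → outer ELSE → T8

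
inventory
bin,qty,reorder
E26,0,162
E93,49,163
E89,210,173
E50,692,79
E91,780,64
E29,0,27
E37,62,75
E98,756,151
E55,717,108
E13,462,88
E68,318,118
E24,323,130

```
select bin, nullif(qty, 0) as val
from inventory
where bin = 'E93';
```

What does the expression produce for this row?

49

bin = E93: qty=49, reorder=163.
qty=49 vs 0: differ → 49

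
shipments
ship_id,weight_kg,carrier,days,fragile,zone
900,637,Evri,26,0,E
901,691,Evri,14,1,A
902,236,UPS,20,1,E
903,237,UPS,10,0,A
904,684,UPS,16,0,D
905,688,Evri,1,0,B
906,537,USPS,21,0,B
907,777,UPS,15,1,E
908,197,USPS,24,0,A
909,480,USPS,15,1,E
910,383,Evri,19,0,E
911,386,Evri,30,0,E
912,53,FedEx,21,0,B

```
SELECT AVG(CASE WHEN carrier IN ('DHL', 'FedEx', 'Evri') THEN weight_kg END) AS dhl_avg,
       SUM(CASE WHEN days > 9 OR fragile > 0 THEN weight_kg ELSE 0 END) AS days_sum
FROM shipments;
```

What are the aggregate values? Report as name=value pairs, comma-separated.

dhl_avg=473, days_sum=5298

[dhl_avg: carrier IN ('DHL', 'FedEx', 'Evri')]
ship_id=900: ✓ → 637
ship_id=901: ✓ → 691
ship_id=902: ✗
ship_id=903: ✗
ship_id=904: ✗
ship_id=905: ✓ → 688
ship_id=906: ✗
ship_id=907: ✗
ship_id=908: ✗
ship_id=909: ✗
ship_id=910: ✓ → 383
ship_id=911: ✓ → 386
ship_id=912: ✓ → 53
dhl_avg = (637 + 691 + 688 + 383 + 386 + 53) / 6 = 473
—
[days_sum: days > 9 OR fragile > 0]
ship_id=900: ✓ → 637
ship_id=901: ✓ → 691
ship_id=902: ✓ → 236
ship_id=903: ✓ → 237
ship_id=904: ✓ → 684
ship_id=905: ✗
ship_id=906: ✓ → 537
ship_id=907: ✓ → 777
ship_id=908: ✓ → 197
ship_id=909: ✓ → 480
ship_id=910: ✓ → 383
ship_id=911: ✓ → 386
ship_id=912: ✓ → 53
days_sum = 637 + 691 + 236 + 237 + 684 + 537 + 777 + 197 + 480 + 383 + 386 + 53 = 5298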